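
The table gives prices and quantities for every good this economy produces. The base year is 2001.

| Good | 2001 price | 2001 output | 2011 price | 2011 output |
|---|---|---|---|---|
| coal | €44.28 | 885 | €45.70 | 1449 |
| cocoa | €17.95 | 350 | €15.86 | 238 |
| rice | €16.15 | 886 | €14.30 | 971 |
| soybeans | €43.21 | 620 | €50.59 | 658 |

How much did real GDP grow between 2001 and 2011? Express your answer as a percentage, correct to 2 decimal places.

30.01%

Real GDP 2001 = Nominal GDP 2001 = 44.28·885 + 17.95·350 + 16.15·886 + 43.21·620 = 86569.40.
Real GDP 2011 (at 2001 prices) = 44.28·1449 + 17.95·238 + 16.15·971 + 43.21·658 = 112547.65.
Real growth = 112547.65/86569.40 − 1 = 0.3001.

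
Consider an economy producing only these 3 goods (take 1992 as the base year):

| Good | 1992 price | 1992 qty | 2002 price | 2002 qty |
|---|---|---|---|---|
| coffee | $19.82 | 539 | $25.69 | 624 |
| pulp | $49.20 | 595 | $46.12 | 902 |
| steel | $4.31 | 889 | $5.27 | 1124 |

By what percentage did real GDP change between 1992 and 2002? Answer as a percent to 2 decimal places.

Real GDP 1992 = Nominal GDP 1992 = 19.82·539 + 49.20·595 + 4.31·889 = 43788.57.
Real GDP 2002 (at 1992 prices) = 19.82·624 + 49.20·902 + 4.31·1124 = 61590.52.
Real growth = 61590.52/43788.57 − 1 = 0.4065.

40.65%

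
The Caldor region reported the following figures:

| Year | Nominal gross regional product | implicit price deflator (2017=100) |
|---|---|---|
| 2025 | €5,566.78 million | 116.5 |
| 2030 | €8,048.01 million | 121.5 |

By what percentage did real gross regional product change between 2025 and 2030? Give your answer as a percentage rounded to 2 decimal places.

38.62%

Deflate each year: 2025 → 5566.78/1.165 = 4778.35; 2030 → 8048.01/1.215 = 6623.88.
So real gross regional product changed by 6623.88/4778.35 − 1 = 0.3862, i.e. 38.62%.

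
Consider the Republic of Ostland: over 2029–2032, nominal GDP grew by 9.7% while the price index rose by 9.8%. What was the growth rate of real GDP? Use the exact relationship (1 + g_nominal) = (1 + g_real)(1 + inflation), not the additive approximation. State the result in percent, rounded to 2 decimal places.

-0.09%

(1 + g_nom) = (1 + g_real)(1 + π), so g_real = 1.0970 / 1.0980 − 1 = -0.00091.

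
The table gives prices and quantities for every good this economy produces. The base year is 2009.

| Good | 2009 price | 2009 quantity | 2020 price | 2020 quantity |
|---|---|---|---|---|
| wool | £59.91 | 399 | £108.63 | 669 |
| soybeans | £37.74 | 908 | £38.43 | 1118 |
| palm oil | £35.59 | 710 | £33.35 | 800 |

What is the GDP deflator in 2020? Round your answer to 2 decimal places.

Nominal GDP 2020 = 108.63·669 + 38.43·1118 + 33.35·800 = 142318.21.
Real GDP 2020 (at 2009 prices) = 59.91·669 + 37.74·1118 + 35.59·800 = 110745.11.
Deflator = Nominal/Real × 100 = 142318.21/110745.11 × 100 = 128.510.

128.51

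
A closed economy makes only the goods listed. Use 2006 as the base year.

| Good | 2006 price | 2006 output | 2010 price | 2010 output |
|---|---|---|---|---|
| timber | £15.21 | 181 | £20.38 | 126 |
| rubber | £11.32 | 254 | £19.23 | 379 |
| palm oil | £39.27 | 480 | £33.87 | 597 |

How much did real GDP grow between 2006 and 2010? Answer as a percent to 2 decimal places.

21.13%

Real GDP 2006 = Nominal GDP 2006 = 15.21·181 + 11.32·254 + 39.27·480 = 24477.89.
Real GDP 2010 (at 2006 prices) = 15.21·126 + 11.32·379 + 39.27·597 = 29650.93.
Real growth = 29650.93/24477.89 − 1 = 0.2113.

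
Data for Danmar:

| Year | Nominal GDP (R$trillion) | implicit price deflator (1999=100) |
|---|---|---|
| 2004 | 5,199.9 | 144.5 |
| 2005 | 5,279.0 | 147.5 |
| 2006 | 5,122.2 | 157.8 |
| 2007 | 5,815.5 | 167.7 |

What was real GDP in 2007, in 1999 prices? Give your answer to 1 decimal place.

R$3,467.8 trillion

Real GDP 2007 = 5815.5 / 1.677 = 3467.80.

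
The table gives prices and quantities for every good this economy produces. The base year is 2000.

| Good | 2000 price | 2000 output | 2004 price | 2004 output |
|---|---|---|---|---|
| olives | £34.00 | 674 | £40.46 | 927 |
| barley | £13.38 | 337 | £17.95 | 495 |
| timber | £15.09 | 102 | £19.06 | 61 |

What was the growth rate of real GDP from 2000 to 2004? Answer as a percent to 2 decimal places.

Real GDP 2000 = Nominal GDP 2000 = 34.00·674 + 13.38·337 + 15.09·102 = 28964.24.
Real GDP 2004 (at 2000 prices) = 34.00·927 + 13.38·495 + 15.09·61 = 39061.59.
Real growth = 39061.59/28964.24 − 1 = 0.3486.

34.86%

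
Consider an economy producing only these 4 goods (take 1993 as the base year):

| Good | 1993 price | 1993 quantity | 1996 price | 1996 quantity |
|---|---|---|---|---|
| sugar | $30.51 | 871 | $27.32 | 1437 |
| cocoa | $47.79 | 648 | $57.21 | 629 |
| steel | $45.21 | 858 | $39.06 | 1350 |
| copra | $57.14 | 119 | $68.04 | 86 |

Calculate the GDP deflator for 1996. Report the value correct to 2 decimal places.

95.69

Nominal GDP 1996 = 27.32·1437 + 57.21·629 + 39.06·1350 + 68.04·86 = 133826.37.
Real GDP 1996 (at 1993 prices) = 30.51·1437 + 47.79·629 + 45.21·1350 + 57.14·86 = 139850.32.
Deflator = Nominal/Real × 100 = 133826.37/139850.32 × 100 = 95.693.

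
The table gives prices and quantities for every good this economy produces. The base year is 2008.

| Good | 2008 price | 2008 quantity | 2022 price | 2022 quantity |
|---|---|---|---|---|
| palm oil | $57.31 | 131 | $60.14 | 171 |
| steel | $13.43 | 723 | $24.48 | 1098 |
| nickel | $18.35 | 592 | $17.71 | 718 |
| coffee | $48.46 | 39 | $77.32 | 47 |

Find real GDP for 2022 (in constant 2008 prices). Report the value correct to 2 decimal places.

Real GDP 2022 = Σ (p_2008 × q_2022) = 57.31·171 + 13.43·1098 + 18.35·718 + 48.46·47 = 39999.07.

$39999.07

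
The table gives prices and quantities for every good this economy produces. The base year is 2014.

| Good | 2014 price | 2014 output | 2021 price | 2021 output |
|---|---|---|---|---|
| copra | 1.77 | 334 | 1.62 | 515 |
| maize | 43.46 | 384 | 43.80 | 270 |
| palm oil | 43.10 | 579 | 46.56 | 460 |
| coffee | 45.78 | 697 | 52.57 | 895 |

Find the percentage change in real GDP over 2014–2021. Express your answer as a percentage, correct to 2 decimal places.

Real GDP 2014 = Nominal GDP 2014 = 1.77·334 + 43.46·384 + 43.10·579 + 45.78·697 = 74143.38.
Real GDP 2021 (at 2014 prices) = 1.77·515 + 43.46·270 + 43.10·460 + 45.78·895 = 73444.85.
Real growth = 73444.85/74143.38 − 1 = -0.0094.

-0.94%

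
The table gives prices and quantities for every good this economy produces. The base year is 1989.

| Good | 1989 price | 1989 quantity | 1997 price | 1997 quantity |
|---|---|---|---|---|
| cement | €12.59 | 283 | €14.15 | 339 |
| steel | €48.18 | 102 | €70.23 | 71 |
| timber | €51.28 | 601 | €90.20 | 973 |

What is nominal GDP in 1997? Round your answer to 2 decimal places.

€97547.78

Nominal GDP 1997 = Σ (p_1997 × q_1997) = 14.15·339 + 70.23·71 + 90.20·973 = 97547.78.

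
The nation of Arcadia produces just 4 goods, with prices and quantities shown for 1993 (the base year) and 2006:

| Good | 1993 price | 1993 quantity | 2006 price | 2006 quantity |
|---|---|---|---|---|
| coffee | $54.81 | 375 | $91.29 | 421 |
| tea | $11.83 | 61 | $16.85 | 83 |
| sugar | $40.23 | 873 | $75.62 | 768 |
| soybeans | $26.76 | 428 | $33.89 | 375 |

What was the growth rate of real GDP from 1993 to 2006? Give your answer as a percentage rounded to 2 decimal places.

Real GDP 1993 = Nominal GDP 1993 = 54.81·375 + 11.83·61 + 40.23·873 + 26.76·428 = 67849.45.
Real GDP 2006 (at 1993 prices) = 54.81·421 + 11.83·83 + 40.23·768 + 26.76·375 = 64988.54.
Real growth = 64988.54/67849.45 − 1 = -0.0422.

-4.22%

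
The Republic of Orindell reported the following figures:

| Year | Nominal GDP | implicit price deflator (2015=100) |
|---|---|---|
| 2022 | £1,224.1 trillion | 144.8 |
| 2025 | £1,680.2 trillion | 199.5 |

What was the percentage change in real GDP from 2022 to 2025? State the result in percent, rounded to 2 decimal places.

-0.37%

Real GDP 2022 = 1224.1 / 1.448 = 845.37.
Real GDP 2025 = 1680.2 / 1.995 = 842.21.
Real growth = 842.21 / 845.37 − 1 = -0.0037.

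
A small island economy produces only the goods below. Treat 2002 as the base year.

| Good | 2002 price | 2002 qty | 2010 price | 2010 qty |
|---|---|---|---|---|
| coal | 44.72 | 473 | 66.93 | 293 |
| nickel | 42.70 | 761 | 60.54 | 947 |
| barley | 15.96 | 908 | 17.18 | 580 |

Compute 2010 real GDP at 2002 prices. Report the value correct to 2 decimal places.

62796.66

Real GDP 2010 = Σ (p_2002 × q_2010) = 44.72·293 + 42.70·947 + 15.96·580 = 62796.66.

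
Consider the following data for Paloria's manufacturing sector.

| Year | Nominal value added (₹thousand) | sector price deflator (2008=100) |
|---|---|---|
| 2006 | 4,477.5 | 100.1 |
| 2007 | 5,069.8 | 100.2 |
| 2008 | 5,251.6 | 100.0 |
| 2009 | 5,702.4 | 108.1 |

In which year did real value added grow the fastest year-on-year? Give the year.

2007

2007: real = 5069.8/1.002 = 5059.68; growth vs 2006 (4473.03) = 13.12%.
2008: real = 5251.6/1.000 = 5251.60; growth vs 2007 (5059.68) = 3.79%.
2009: real = 5702.4/1.081 = 5275.12; growth vs 2008 (5251.60) = 0.45%.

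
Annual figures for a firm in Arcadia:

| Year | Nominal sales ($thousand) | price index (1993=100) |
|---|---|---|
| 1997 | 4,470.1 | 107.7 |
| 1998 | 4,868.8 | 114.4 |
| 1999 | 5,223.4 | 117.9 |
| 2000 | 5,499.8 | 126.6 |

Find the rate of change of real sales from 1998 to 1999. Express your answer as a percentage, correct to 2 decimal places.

4.10%

Real sales 1998 = 4868.8/1.144 = 4255.94.
Real sales 1999 = 5223.4/1.179 = 4430.36.
Change = 4430.36/4255.94 − 1 = 0.0410.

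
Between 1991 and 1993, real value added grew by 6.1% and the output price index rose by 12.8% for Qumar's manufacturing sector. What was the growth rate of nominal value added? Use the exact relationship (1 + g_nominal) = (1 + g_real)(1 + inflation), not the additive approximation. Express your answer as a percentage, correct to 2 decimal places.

19.68%

(1 + g_nom) = (1 + g_real)(1 + π) = 1.0610 × 1.1280 = 1.19681.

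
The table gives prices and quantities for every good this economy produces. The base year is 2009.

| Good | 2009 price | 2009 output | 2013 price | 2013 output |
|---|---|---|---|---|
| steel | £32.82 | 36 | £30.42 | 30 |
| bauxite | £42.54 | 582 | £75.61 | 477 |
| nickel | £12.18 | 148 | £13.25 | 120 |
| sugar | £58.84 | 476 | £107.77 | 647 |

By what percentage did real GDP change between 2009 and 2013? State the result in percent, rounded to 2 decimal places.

Real GDP 2009 = Nominal GDP 2009 = 32.82·36 + 42.54·582 + 12.18·148 + 58.84·476 = 55750.28.
Real GDP 2013 (at 2009 prices) = 32.82·30 + 42.54·477 + 12.18·120 + 58.84·647 = 60807.26.
Real growth = 60807.26/55750.28 − 1 = 0.0907.

9.07%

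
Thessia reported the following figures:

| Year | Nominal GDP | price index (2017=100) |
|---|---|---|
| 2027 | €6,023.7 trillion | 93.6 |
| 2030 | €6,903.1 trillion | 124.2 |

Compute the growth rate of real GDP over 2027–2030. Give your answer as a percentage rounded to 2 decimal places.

Deflate each year: 2027 → 6023.7/0.936 = 6435.58; 2030 → 6903.1/1.242 = 5558.05.
So real GDP changed by 5558.05/6435.58 − 1 = -0.1364, i.e. -13.64%.

-13.64%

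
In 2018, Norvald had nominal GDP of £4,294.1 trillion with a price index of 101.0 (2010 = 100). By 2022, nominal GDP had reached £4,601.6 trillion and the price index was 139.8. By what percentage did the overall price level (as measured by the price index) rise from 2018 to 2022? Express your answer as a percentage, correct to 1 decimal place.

38.4%

Price-level change = 139.8 / 101.0 − 1 = 0.3842.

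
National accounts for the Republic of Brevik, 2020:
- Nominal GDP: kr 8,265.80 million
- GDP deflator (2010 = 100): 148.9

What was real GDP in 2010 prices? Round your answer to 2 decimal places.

Real GDP = Nominal / (GDP deflator/100) = 8265.80 / 1.489 = 5551.24.

kr 5,551.24 million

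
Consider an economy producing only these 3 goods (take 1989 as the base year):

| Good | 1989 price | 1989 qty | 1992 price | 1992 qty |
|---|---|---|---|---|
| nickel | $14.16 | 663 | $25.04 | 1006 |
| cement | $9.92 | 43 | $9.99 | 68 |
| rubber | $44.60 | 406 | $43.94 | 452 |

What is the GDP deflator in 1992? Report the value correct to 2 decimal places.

Nominal GDP 1992 = 25.04·1006 + 9.99·68 + 43.94·452 = 45730.44.
Real GDP 1992 (at 1989 prices) = 14.16·1006 + 9.92·68 + 44.60·452 = 35078.72.
Deflator = Nominal/Real × 100 = 45730.44/35078.72 × 100 = 130.365.

130.37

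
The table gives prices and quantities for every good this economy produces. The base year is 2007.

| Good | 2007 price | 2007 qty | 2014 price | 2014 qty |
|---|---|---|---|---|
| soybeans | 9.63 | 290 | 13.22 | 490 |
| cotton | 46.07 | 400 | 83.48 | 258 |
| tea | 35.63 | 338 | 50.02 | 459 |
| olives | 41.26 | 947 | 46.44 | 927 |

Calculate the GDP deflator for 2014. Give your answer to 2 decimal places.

Nominal GDP 2014 = 13.22·490 + 83.48·258 + 50.02·459 + 46.44·927 = 94024.70.
Real GDP 2014 (at 2007 prices) = 9.63·490 + 46.07·258 + 35.63·459 + 41.26·927 = 71206.95.
Deflator = Nominal/Real × 100 = 94024.70/71206.95 × 100 = 132.044.

132.04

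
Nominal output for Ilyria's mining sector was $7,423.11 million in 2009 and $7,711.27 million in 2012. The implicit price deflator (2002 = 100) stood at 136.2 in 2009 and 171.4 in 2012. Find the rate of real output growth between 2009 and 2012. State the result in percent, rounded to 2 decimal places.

-17.45%

Deflate each year: 2009 → 7423.11/1.362 = 5450.15; 2012 → 7711.27/1.714 = 4498.99.
So real output changed by 4498.99/5450.15 − 1 = -0.1745, i.e. -17.45%.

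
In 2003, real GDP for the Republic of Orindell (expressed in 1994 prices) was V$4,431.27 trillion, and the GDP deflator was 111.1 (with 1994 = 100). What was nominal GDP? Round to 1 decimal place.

Nominal GDP = Real × (GDP deflator/100) = 4431.27 × 1.111 = 4923.14.

V$4,923.1 trillion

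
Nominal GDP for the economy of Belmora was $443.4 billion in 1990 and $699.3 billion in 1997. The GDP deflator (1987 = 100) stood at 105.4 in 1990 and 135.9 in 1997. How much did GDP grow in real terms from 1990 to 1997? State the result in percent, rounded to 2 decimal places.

22.32%

Real GDP 1990 = 443.4 / 1.054 = 420.68.
Real GDP 1997 = 699.3 / 1.359 = 514.57.
Real growth = 514.57 / 420.68 − 1 = 0.2232.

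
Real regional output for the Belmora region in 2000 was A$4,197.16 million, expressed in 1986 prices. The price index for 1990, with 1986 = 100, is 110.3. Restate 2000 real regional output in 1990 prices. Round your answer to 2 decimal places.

Real regional output in 1990 prices = Real regional output in 1986 prices × (P_1990/P_1986) = 4197.16 × 1.103 = 4629.47.

A$4,629.47 million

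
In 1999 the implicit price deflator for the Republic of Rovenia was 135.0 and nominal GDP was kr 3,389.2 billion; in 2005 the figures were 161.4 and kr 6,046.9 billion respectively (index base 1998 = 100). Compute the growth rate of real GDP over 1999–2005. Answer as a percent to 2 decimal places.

Real GDP 1999 = 3389.2 / 1.350 = 2510.52.
Real GDP 2005 = 6046.9 / 1.614 = 3746.53.
Real growth = 3746.53 / 2510.52 − 1 = 0.4923.

49.23%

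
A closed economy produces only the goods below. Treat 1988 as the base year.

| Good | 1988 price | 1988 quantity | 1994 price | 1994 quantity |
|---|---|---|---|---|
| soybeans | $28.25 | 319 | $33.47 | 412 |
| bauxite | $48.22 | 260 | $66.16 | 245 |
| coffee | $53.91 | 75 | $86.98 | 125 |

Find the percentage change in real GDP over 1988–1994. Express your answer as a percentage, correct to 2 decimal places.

Real GDP 1988 = Nominal GDP 1988 = 28.25·319 + 48.22·260 + 53.91·75 = 25592.20.
Real GDP 1994 (at 1988 prices) = 28.25·412 + 48.22·245 + 53.91·125 = 30191.65.
Real growth = 30191.65/25592.20 − 1 = 0.1797.

17.97%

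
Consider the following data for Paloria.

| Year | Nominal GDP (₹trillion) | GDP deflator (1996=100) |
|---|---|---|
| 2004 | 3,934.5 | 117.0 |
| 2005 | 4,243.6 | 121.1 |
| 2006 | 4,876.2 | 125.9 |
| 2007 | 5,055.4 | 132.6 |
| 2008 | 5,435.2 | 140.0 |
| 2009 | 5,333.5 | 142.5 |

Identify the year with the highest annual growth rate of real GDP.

2006

2005: real = 4243.6/1.211 = 3504.21; growth vs 2004 (3362.82) = 4.20%.
2006: real = 4876.2/1.259 = 3873.07; growth vs 2005 (3504.21) = 10.53%.
2007: real = 5055.4/1.326 = 3812.52; growth vs 2006 (3873.07) = -1.56%.
2008: real = 5435.2/1.400 = 3882.29; growth vs 2007 (3812.52) = 1.83%.
2009: real = 5333.5/1.425 = 3742.81; growth vs 2008 (3882.29) = -3.59%.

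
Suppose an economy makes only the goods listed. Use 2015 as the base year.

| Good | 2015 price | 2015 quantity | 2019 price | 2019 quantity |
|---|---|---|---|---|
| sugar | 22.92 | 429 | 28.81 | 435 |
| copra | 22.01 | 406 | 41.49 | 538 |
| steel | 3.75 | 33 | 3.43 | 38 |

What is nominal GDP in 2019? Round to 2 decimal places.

Nominal GDP 2019 = Σ (p_2019 × q_2019) = 28.81·435 + 41.49·538 + 3.43·38 = 34984.31.

34984.31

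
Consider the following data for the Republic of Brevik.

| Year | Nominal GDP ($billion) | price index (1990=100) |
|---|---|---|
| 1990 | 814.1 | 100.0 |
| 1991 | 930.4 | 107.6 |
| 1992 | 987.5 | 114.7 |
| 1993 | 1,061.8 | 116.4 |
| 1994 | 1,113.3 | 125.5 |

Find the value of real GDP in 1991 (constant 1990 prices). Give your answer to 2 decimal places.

$864.68 billion

Real GDP 1991 = 930.4 / 1.076 = 864.68.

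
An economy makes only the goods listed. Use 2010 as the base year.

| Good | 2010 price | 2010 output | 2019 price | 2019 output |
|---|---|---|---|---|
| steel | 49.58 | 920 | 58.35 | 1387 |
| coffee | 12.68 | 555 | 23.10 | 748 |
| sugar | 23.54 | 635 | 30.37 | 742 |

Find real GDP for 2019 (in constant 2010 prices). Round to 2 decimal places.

Real GDP 2019 = Σ (p_2010 × q_2019) = 49.58·1387 + 12.68·748 + 23.54·742 = 95718.78.

95718.78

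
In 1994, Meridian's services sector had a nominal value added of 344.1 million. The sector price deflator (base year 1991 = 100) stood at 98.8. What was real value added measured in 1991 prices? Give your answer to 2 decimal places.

348.28 million

Real value added = Nominal / (sector price deflator/100) = 344.1 / 0.988 = 348.28.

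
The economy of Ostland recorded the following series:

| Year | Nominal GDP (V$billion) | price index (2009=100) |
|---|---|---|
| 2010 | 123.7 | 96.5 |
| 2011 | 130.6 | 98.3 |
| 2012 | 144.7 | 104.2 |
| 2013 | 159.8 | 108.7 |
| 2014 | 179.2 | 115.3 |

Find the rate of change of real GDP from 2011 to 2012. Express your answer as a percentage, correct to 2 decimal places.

4.52%

Real GDP 2011 = 130.6/0.983 = 132.86.
Real GDP 2012 = 144.7/1.042 = 138.87.
Change = 138.87/132.86 − 1 = 0.0452.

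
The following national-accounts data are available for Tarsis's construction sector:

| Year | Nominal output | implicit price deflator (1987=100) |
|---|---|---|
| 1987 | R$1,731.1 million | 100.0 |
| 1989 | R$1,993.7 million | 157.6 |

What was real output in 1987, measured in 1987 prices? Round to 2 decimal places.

R$1,731.10 million

Real output = Nominal / (implicit price deflator/100) = 1731.1 / 1.000 = 1731.10.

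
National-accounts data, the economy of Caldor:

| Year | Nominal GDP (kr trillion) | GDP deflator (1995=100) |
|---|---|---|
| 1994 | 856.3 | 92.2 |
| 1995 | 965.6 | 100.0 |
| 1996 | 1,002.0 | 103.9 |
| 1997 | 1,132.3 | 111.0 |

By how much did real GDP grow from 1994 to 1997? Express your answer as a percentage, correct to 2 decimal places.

9.84%

Real GDP 1994 = 856.3/0.922 = 928.74.
Real GDP 1997 = 1132.3/1.110 = 1020.09.
Change = 1020.09/928.74 − 1 = 0.0984.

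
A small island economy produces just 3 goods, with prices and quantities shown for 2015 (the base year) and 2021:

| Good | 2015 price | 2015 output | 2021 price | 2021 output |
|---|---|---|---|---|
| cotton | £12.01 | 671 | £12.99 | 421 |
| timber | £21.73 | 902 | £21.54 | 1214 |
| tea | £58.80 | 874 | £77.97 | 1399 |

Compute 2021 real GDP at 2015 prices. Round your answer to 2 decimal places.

Real GDP 2021 = Σ (p_2015 × q_2021) = 12.01·421 + 21.73·1214 + 58.80·1399 = 113697.63.

£113697.63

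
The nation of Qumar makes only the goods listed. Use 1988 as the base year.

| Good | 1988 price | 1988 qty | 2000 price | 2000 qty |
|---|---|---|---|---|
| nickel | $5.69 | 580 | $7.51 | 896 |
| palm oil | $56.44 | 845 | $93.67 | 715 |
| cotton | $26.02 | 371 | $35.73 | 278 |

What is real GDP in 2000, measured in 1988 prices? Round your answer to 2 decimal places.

Real GDP 2000 = Σ (p_1988 × q_2000) = 5.69·896 + 56.44·715 + 26.02·278 = 52686.40.

$52686.40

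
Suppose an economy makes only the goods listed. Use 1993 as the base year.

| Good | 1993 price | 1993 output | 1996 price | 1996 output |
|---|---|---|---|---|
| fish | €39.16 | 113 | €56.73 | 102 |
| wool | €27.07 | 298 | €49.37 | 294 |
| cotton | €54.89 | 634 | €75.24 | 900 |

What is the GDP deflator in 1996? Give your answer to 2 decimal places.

143.46

Nominal GDP 1996 = 56.73·102 + 49.37·294 + 75.24·900 = 88017.24.
Real GDP 1996 (at 1993 prices) = 39.16·102 + 27.07·294 + 54.89·900 = 61353.90.
Deflator = Nominal/Real × 100 = 88017.24/61353.90 × 100 = 143.458.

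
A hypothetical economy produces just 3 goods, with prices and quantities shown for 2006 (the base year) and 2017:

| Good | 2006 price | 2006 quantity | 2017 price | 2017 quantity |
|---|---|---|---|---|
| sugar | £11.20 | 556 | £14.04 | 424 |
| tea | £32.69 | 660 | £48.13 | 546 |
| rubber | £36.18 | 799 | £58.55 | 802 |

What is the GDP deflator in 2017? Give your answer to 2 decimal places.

153.43

Nominal GDP 2017 = 14.04·424 + 48.13·546 + 58.55·802 = 79189.04.
Real GDP 2017 (at 2006 prices) = 11.20·424 + 32.69·546 + 36.18·802 = 51613.90.
Deflator = Nominal/Real × 100 = 79189.04/51613.90 × 100 = 153.426.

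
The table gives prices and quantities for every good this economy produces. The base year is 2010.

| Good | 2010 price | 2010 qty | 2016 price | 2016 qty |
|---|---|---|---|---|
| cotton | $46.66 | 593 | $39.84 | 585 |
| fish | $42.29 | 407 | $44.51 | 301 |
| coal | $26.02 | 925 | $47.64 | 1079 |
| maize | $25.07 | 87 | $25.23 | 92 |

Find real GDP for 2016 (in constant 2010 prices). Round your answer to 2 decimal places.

Real GDP 2016 = Σ (p_2010 × q_2016) = 46.66·585 + 42.29·301 + 26.02·1079 + 25.07·92 = 70407.41.

$70407.41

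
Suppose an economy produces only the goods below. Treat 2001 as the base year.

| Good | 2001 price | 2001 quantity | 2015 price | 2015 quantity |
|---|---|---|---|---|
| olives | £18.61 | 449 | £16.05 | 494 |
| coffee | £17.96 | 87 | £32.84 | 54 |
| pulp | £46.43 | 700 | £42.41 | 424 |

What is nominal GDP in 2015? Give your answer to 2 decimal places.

£27683.90

Nominal GDP 2015 = Σ (p_2015 × q_2015) = 16.05·494 + 32.84·54 + 42.41·424 = 27683.90.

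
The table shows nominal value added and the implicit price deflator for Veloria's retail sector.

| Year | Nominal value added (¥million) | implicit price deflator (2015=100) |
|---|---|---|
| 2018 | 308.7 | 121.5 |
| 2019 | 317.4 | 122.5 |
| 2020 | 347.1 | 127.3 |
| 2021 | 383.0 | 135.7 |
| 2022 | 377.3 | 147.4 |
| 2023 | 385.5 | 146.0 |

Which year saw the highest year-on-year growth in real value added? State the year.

2020

2019: real = 317.4/1.225 = 259.10; growth vs 2018 (254.07) = 1.98%.
2020: real = 347.1/1.273 = 272.66; growth vs 2019 (259.10) = 5.23%.
2021: real = 383.0/1.357 = 282.24; growth vs 2020 (272.66) = 3.51%.
2022: real = 377.3/1.474 = 255.97; growth vs 2021 (282.24) = -9.31%.
2023: real = 385.5/1.460 = 264.04; growth vs 2022 (255.97) = 3.15%.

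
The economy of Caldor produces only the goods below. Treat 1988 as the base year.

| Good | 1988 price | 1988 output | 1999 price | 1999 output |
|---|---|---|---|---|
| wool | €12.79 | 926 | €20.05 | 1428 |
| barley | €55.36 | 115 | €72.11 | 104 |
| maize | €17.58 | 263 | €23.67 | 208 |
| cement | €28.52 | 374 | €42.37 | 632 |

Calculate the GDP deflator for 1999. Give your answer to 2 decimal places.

148.42

Nominal GDP 1999 = 20.05·1428 + 72.11·104 + 23.67·208 + 42.37·632 = 67832.04.
Real GDP 1999 (at 1988 prices) = 12.79·1428 + 55.36·104 + 17.58·208 + 28.52·632 = 45702.84.
Deflator = Nominal/Real × 100 = 67832.04/45702.84 × 100 = 148.420.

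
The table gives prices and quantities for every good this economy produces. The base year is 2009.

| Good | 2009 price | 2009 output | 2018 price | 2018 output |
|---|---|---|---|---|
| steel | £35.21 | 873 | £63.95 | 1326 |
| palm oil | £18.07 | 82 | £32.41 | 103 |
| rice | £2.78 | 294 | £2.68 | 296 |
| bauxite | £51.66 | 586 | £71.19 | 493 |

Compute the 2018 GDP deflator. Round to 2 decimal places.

165.72

Nominal GDP 2018 = 63.95·1326 + 32.41·103 + 2.68·296 + 71.19·493 = 124025.88.
Real GDP 2018 (at 2009 prices) = 35.21·1326 + 18.07·103 + 2.78·296 + 51.66·493 = 74840.93.
Deflator = Nominal/Real × 100 = 124025.88/74840.93 × 100 = 165.719.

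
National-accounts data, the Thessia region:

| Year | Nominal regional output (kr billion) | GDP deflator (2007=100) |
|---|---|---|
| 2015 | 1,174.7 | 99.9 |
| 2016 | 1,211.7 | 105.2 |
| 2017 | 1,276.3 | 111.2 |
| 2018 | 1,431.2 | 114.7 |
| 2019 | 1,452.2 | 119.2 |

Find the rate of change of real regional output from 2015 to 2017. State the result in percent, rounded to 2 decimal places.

-2.39%

Real regional output 2015 = 1174.7/0.999 = 1175.88.
Real regional output 2017 = 1276.3/1.112 = 1147.75.
Change = 1147.75/1175.88 − 1 = -0.0239.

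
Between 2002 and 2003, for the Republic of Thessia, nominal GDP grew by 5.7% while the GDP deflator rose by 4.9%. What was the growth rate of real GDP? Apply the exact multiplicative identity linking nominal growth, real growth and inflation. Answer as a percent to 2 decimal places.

(1 + g_nom) = (1 + g_real)(1 + π), so g_real = 1.0570 / 1.0490 − 1 = 0.00763.

0.76%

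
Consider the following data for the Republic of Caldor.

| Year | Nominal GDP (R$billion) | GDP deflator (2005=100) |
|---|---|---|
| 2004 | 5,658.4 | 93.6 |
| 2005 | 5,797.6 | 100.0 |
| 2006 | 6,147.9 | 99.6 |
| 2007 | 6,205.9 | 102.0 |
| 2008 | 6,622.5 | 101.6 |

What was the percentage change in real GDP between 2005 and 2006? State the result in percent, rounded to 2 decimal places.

Real GDP 2005 = 5797.6/1.000 = 5797.60.
Real GDP 2006 = 6147.9/0.996 = 6172.59.
Change = 6172.59/5797.60 − 1 = 0.0647.

6.47%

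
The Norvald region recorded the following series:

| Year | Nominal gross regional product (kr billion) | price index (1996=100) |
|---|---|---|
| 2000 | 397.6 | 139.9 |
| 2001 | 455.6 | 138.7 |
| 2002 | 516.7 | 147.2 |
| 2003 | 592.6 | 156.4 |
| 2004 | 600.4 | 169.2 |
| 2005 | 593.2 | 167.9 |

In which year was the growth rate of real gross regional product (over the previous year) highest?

2001

2001: real = 455.6/1.387 = 328.48; growth vs 2000 (284.20) = 15.58%.
2002: real = 516.7/1.472 = 351.02; growth vs 2001 (328.48) = 6.86%.
2003: real = 592.6/1.564 = 378.90; growth vs 2002 (351.02) = 7.94%.
2004: real = 600.4/1.692 = 354.85; growth vs 2003 (378.90) = -6.35%.
2005: real = 593.2/1.679 = 353.31; growth vs 2004 (354.85) = -0.43%.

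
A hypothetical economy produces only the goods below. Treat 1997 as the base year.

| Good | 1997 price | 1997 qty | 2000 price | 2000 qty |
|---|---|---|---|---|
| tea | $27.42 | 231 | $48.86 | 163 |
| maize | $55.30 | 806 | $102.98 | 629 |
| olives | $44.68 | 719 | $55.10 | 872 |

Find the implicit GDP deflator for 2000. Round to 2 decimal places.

Nominal GDP 2000 = 48.86·163 + 102.98·629 + 55.10·872 = 120785.80.
Real GDP 2000 (at 1997 prices) = 27.42·163 + 55.30·629 + 44.68·872 = 78214.12.
Deflator = Nominal/Real × 100 = 120785.80/78214.12 × 100 = 154.430.

154.43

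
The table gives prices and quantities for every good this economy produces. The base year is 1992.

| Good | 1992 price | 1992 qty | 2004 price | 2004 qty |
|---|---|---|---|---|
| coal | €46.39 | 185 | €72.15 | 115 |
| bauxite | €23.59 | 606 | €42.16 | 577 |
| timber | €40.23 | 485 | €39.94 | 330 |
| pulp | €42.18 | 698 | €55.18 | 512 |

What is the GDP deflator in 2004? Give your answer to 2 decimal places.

Nominal GDP 2004 = 72.15·115 + 42.16·577 + 39.94·330 + 55.18·512 = 74055.93.
Real GDP 2004 (at 1992 prices) = 46.39·115 + 23.59·577 + 40.23·330 + 42.18·512 = 53818.34.
Deflator = Nominal/Real × 100 = 74055.93/53818.34 × 100 = 137.604.

137.60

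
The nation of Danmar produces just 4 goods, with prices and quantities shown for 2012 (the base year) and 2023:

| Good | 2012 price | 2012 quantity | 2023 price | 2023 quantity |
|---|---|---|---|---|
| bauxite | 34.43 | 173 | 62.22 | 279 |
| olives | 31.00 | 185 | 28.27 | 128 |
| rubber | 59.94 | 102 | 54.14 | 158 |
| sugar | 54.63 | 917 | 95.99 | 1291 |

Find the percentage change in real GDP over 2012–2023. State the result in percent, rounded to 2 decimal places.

Real GDP 2012 = Nominal GDP 2012 = 34.43·173 + 31.00·185 + 59.94·102 + 54.63·917 = 67900.98.
Real GDP 2023 (at 2012 prices) = 34.43·279 + 31.00·128 + 59.94·158 + 54.63·1291 = 93571.82.
Real growth = 93571.82/67900.98 − 1 = 0.3781.

37.81%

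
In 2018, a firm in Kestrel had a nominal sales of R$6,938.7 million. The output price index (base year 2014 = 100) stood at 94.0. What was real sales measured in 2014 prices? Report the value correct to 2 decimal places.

R$7,381.60 million

Real sales = Nominal / (output price index/100) = 6938.7 / 0.940 = 7381.60.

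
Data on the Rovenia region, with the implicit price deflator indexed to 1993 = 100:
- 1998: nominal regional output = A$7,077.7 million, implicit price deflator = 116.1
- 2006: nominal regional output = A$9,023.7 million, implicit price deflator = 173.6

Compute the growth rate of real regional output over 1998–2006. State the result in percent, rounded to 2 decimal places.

-14.73%

Deflate each year: 1998 → 7077.7/1.161 = 6096.21; 2006 → 9023.7/1.736 = 5197.98.
So real regional output changed by 5197.98/6096.21 − 1 = -0.1473, i.e. -14.73%.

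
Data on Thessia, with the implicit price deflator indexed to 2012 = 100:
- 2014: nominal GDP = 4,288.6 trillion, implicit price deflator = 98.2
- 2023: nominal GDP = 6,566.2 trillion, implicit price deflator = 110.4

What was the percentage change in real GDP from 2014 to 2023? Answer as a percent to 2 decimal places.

Deflate each year: 2014 → 4288.6/0.982 = 4367.21; 2023 → 6566.2/1.104 = 5947.64.
So real GDP changed by 5947.64/4367.21 − 1 = 0.3619, i.e. 36.19%.

36.19%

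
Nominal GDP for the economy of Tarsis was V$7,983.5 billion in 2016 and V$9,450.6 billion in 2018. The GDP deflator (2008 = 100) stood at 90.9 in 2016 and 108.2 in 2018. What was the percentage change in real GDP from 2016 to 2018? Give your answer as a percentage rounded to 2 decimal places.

Real GDP 2016 = 7983.5 / 0.909 = 8782.73.
Real GDP 2018 = 9450.6 / 1.082 = 8734.38.
Real growth = 8734.38 / 8782.73 − 1 = -0.0055.

-0.55%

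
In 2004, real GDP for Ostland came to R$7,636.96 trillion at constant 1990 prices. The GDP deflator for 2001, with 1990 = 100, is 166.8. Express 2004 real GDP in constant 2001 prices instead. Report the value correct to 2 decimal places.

Real GDP in 2001 prices = Real GDP in 1990 prices × (P_2001/P_1990) = 7636.96 × 1.668 = 12738.45.

R$12,738.45 trillion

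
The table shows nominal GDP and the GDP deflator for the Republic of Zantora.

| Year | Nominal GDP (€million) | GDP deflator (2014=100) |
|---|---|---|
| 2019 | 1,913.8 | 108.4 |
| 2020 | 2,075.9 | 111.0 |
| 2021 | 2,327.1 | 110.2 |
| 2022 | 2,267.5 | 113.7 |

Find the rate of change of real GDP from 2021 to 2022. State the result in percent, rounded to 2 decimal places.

Real GDP 2021 = 2327.1/1.102 = 2111.71.
Real GDP 2022 = 2267.5/1.137 = 1994.28.
Change = 1994.28/2111.71 − 1 = -0.0556.

-5.56%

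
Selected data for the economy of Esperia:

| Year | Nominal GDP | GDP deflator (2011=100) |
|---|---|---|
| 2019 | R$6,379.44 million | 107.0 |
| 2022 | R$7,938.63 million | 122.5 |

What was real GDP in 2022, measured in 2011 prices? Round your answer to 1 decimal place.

Real GDP = Nominal / (GDP deflator/100) = 7938.63 / 1.225 = 6480.51.

R$6,480.5 million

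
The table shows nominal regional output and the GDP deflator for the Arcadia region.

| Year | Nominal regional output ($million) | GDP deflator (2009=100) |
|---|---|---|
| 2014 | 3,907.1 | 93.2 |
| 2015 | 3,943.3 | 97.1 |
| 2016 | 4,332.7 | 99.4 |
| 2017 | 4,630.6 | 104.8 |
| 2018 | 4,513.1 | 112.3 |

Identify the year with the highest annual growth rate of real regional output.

2016

2015: real = 3943.3/0.971 = 4061.07; growth vs 2014 (4192.17) = -3.13%.
2016: real = 4332.7/0.994 = 4358.85; growth vs 2015 (4061.07) = 7.33%.
2017: real = 4630.6/1.048 = 4418.51; growth vs 2016 (4358.85) = 1.37%.
2018: real = 4513.1/1.123 = 4018.79; growth vs 2017 (4418.51) = -9.05%.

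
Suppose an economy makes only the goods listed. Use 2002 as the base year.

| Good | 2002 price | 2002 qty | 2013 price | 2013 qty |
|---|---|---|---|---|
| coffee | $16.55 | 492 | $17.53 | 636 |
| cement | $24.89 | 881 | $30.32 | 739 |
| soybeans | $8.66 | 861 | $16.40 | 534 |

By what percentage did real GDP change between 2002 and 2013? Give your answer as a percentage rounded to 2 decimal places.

-10.61%

Real GDP 2002 = Nominal GDP 2002 = 16.55·492 + 24.89·881 + 8.66·861 = 37526.95.
Real GDP 2013 (at 2002 prices) = 16.55·636 + 24.89·739 + 8.66·534 = 33543.95.
Real growth = 33543.95/37526.95 − 1 = -0.1061.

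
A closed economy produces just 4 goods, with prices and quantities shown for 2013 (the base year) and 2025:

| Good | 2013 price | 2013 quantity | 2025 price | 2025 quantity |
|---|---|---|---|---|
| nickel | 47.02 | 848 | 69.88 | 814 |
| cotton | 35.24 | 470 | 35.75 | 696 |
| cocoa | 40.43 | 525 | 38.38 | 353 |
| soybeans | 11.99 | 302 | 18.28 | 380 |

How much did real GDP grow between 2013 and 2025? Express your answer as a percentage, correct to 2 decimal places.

Real GDP 2013 = Nominal GDP 2013 = 47.02·848 + 35.24·470 + 40.43·525 + 11.99·302 = 81282.49.
Real GDP 2025 (at 2013 prices) = 47.02·814 + 35.24·696 + 40.43·353 + 11.99·380 = 81629.31.
Real growth = 81629.31/81282.49 − 1 = 0.0043.

0.43%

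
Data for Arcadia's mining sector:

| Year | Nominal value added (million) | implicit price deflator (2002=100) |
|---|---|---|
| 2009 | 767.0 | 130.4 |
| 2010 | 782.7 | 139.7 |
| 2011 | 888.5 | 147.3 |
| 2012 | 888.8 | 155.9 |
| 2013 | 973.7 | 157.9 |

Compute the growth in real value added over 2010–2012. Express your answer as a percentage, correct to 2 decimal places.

1.76%

Real value added 2010 = 782.7/1.397 = 560.27.
Real value added 2012 = 888.8/1.559 = 570.11.
Change = 570.11/560.27 − 1 = 0.0176.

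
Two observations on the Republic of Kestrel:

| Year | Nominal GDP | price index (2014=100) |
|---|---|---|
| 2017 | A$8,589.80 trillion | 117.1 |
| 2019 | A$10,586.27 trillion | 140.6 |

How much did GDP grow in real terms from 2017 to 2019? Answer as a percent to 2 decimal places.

2.64%

Real GDP 2017 = 8589.80 / 1.171 = 7335.44.
Real GDP 2019 = 10586.27 / 1.406 = 7529.35.
Real growth = 7529.35 / 7335.44 − 1 = 0.0264.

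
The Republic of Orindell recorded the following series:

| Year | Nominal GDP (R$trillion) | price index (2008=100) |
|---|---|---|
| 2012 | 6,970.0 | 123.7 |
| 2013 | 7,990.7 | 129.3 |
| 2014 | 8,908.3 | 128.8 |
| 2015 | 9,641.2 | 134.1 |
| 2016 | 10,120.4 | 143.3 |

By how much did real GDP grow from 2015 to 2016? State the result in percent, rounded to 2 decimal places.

-1.77%

Real GDP 2015 = 9641.2/1.341 = 7189.56.
Real GDP 2016 = 10120.4/1.433 = 7062.39.
Change = 7062.39/7189.56 − 1 = -0.0177.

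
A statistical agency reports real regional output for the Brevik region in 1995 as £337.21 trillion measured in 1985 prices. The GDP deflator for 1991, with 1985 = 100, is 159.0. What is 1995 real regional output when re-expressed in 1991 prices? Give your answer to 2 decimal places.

£536.16 trillion

Real regional output in 1991 prices = Real regional output in 1985 prices × (P_1991/P_1985) = 337.21 × 1.590 = 536.16.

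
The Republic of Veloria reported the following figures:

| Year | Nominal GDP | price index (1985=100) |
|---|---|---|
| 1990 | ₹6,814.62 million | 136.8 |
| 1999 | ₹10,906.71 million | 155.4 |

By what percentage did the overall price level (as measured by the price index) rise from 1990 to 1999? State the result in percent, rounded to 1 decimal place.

13.6%

Price-level change = 155.4 / 136.8 − 1 = 0.1360.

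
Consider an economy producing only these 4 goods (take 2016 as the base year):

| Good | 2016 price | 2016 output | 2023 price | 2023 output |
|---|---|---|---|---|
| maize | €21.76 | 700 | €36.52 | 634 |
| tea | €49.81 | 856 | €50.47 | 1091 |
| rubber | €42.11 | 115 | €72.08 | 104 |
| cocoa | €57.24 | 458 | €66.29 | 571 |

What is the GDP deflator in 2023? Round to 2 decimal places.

117.45

Nominal GDP 2023 = 36.52·634 + 50.47·1091 + 72.08·104 + 66.29·571 = 123564.36.
Real GDP 2023 (at 2016 prices) = 21.76·634 + 49.81·1091 + 42.11·104 + 57.24·571 = 105202.03.
Deflator = Nominal/Real × 100 = 123564.36/105202.03 × 100 = 117.454.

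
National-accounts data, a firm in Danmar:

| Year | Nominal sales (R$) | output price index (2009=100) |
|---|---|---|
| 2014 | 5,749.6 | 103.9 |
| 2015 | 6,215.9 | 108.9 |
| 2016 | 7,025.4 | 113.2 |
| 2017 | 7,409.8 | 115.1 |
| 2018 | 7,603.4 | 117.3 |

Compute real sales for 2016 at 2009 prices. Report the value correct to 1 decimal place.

R$6,206.2

Real sales 2016 = 7025.4 / 1.132 = 6206.18.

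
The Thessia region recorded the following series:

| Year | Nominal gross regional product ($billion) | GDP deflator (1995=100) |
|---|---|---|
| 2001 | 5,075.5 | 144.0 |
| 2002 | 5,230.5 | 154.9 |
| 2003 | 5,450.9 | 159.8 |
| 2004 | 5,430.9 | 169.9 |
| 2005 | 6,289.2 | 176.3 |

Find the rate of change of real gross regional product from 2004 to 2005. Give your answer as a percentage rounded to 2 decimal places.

Real gross regional product 2004 = 5430.9/1.699 = 3196.53.
Real gross regional product 2005 = 6289.2/1.763 = 3567.33.
Change = 3567.33/3196.53 − 1 = 0.1160.

11.60%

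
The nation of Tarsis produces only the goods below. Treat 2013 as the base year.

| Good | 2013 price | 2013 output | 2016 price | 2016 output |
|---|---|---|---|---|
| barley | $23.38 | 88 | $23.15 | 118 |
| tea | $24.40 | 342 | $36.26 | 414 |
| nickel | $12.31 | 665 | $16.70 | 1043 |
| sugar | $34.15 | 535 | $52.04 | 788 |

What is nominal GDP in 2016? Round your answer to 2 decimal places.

Nominal GDP 2016 = Σ (p_2016 × q_2016) = 23.15·118 + 36.26·414 + 16.70·1043 + 52.04·788 = 76168.96.

$76168.96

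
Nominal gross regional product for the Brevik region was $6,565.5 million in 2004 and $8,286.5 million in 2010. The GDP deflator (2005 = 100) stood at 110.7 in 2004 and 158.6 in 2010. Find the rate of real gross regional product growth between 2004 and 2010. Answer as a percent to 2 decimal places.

-11.91%

Deflate each year: 2004 → 6565.5/1.107 = 5930.89; 2010 → 8286.5/1.586 = 5224.78.
So real gross regional product changed by 5224.78/5930.89 − 1 = -0.1191, i.e. -11.91%.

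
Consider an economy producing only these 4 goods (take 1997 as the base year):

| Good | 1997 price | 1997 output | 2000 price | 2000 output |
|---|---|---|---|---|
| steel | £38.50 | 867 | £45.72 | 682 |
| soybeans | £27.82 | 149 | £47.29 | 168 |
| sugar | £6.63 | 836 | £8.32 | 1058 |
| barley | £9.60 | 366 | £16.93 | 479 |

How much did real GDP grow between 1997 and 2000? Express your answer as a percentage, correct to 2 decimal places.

-8.67%

Real GDP 1997 = Nominal GDP 1997 = 38.50·867 + 27.82·149 + 6.63·836 + 9.60·366 = 46580.96.
Real GDP 2000 (at 1997 prices) = 38.50·682 + 27.82·168 + 6.63·1058 + 9.60·479 = 42543.70.
Real growth = 42543.70/46580.96 − 1 = -0.0867.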